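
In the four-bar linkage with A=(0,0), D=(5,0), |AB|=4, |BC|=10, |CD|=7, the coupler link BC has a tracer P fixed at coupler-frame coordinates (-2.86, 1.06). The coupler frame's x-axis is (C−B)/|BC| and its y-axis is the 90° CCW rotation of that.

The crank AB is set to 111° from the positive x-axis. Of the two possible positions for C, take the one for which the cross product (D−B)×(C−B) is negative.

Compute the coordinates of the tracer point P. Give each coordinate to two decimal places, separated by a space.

-1.18 6.77

A=(0,0), D=(5.00,0)
B = A + 4.00·(cos111°, sin111°) = (-1.4335, 3.7343)
|BD| = 7.4387
circle(B,10.00) ∩ circle(D,7.00): a=7.1474, h=6.9939
  candidates: C₊=(8.2590,6.1951) cross=52.026; C₋=(1.2370,-5.9025) cross=-52.026
  mode - wants cross < 0 → take C=(1.2370,-5.9025) (cross=-52.026)
ex = (C−B)/|BC| = (0.2670,-0.9637); ey = (0.9637,0.2670)
P = B + -2.86·ex + 1.06·ey = (-1.1757,6.7735)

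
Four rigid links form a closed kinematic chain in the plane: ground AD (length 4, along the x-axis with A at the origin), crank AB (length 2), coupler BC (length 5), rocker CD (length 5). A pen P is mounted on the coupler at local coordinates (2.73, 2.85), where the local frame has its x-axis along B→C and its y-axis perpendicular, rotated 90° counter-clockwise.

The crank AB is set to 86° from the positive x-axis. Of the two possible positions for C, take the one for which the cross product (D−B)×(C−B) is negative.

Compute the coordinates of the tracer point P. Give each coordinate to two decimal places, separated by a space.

A=(0,0), D=(4.00,0)
B = A + 2.00·(cos86°, sin86°) = (0.1395, 1.9951)
|BD| = 4.3456
circle(B,5.00) ∩ circle(D,5.00): a=2.1728, h=4.5032
  candidates: C₊=(4.1373,4.9981) cross=19.569; C₋=(0.0022,-3.0030) cross=-19.569
  mode - wants cross < 0 → take C=(0.0022,-3.0030) (cross=-19.569)
ex = (C−B)/|BC| = (-0.0275,-0.9996); ey = (0.9996,-0.0275)
P = B + 2.73·ex + 2.85·ey = (2.9135,-0.8121)

2.91 -0.81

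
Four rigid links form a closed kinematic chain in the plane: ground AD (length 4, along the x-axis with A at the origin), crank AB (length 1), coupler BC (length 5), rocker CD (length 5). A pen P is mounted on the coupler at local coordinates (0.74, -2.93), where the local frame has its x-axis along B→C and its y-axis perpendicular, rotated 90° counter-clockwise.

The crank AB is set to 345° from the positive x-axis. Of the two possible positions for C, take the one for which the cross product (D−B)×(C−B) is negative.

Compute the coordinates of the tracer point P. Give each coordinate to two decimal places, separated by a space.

A=(0,0), D=(4.00,0)
B = A + 1.00·(cos345°, sin345°) = (0.9659, -0.2588)
|BD| = 3.0451
circle(B,5.00) ∩ circle(D,5.00): a=1.5225, h=4.7625
  candidates: C₊=(2.0782,4.6159) cross=14.502; C₋=(2.8878,-4.8747) cross=-14.502
  mode - wants cross < 0 → take C=(2.8878,-4.8747) (cross=-14.502)
ex = (C−B)/|BC| = (0.3844,-0.9232); ey = (0.9232,0.3844)
P = B + 0.74·ex + -2.93·ey = (-1.4546,-2.0682)

-1.45 -2.07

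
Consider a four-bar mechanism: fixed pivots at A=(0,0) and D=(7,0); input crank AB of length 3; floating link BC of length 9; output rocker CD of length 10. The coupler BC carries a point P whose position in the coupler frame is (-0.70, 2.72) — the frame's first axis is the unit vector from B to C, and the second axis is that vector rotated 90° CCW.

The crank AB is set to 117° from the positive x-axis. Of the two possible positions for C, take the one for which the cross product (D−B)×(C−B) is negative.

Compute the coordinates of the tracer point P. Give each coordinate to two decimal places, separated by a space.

1.31 3.55

A=(0,0), D=(7.00,0)
B = A + 3.00·(cos117°, sin117°) = (-1.3620, 2.6730)
|BD| = 8.7788
circle(B,9.00) ∩ circle(D,10.00): a=3.3073, h=8.3703
  candidates: C₊=(4.3369,9.6389) cross=73.481; C₋=(-0.7604,-6.3069) cross=-73.481
  mode - wants cross < 0 → take C=(-0.7604,-6.3069) (cross=-73.481)
ex = (C−B)/|BC| = (0.0668,-0.9978); ey = (0.9978,0.0668)
P = B + -0.70·ex + 2.72·ey = (1.3052,3.5533)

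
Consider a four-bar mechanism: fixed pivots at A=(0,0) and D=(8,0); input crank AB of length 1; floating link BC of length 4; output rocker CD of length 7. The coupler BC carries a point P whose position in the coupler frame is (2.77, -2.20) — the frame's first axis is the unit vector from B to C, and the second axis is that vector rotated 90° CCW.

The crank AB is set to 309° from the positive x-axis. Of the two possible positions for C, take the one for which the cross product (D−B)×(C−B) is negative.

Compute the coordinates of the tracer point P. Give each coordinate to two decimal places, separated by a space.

-0.03 -4.25

A=(0,0), D=(8.00,0)
B = A + 1.00·(cos309°, sin309°) = (0.6293, -0.7771)
|BD| = 7.4115
circle(B,4.00) ∩ circle(D,7.00): a=1.4795, h=3.7163
  candidates: C₊=(1.7110,3.0738) cross=27.544; C₋=(2.4904,-4.3178) cross=-27.544
  mode - wants cross < 0 → take C=(2.4904,-4.3178) (cross=-27.544)
ex = (C−B)/|BC| = (0.4653,-0.8852); ey = (0.8852,0.4653)
P = B + 2.77·ex + -2.20·ey = (-0.0293,-4.2526)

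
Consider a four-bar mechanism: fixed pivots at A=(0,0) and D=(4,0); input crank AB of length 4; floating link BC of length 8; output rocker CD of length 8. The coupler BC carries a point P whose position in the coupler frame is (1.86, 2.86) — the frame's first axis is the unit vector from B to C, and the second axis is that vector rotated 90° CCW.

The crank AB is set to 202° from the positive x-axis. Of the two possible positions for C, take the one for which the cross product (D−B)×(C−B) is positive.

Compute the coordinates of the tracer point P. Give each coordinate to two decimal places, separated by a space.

-5.84 1.17

A=(0,0), D=(4.00,0)
B = A + 4.00·(cos202°, sin202°) = (-3.7087, -1.4984)
|BD| = 7.8530
circle(B,8.00) ∩ circle(D,8.00): a=3.9265, h=6.9701
  candidates: C₊=(-1.1843,6.0928) cross=54.736; C₋=(1.4756,-7.5913) cross=-54.736
  mode + wants cross > 0 → take C=(-1.1843,6.0928) (cross=54.736)
ex = (C−B)/|BC| = (0.3156,0.9489); ey = (-0.9489,0.3156)
P = B + 1.86·ex + 2.86·ey = (-5.8357,1.1690)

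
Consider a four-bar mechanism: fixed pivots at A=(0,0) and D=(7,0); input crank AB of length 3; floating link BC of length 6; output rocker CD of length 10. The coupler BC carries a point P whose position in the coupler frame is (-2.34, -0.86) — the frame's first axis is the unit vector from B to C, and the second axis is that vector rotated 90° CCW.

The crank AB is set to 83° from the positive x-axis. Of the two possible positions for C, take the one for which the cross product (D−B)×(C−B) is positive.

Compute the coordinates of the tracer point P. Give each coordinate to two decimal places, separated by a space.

A=(0,0), D=(7.00,0)
B = A + 3.00·(cos83°, sin83°) = (0.3656, 2.9776)
|BD| = 7.2720
circle(B,6.00) ∩ circle(D,10.00): a=-0.7645, h=5.9511
  candidates: C₊=(2.1049,8.7200) cross=43.276; C₋=(-2.7686,-2.1387) cross=-43.276
  mode + wants cross > 0 → take C=(2.1049,8.7200) (cross=43.276)
ex = (C−B)/|BC| = (0.2899,0.9571); ey = (-0.9571,0.2899)
P = B + -2.34·ex + -0.86·ey = (0.5103,0.4888)

0.51 0.49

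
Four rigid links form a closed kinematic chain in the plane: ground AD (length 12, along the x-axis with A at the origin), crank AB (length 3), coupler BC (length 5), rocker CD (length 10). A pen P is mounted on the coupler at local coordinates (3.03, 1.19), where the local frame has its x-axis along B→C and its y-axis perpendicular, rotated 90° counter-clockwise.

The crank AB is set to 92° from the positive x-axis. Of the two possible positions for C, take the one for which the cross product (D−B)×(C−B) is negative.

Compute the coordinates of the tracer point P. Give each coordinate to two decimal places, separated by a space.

A=(0,0), D=(12.00,0)
B = A + 3.00·(cos92°, sin92°) = (-0.1047, 2.9982)
|BD| = 12.4705
circle(B,5.00) ∩ circle(D,10.00): a=3.2281, h=3.8183
  candidates: C₊=(3.9467,5.9283) cross=47.616; C₋=(2.1108,-1.4842) cross=-47.616
  mode - wants cross < 0 → take C=(2.1108,-1.4842) (cross=-47.616)
ex = (C−B)/|BC| = (0.4431,-0.8965); ey = (0.8965,0.4431)
P = B + 3.03·ex + 1.19·ey = (2.3047,0.8091)

2.30 0.81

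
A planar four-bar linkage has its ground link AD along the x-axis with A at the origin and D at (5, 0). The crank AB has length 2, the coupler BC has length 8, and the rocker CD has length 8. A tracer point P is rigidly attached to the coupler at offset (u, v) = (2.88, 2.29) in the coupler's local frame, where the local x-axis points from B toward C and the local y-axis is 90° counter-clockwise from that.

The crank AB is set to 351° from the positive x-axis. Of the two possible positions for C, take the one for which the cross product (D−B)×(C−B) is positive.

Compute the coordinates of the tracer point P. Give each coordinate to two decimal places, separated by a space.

A=(0,0), D=(5.00,0)
B = A + 2.00·(cos351°, sin351°) = (1.9754, -0.3129)
|BD| = 3.0408
circle(B,8.00) ∩ circle(D,8.00): a=1.5204, h=7.8542
  candidates: C₊=(2.6796,7.6561) cross=23.883; C₋=(4.2958,-7.9689) cross=-23.883
  mode + wants cross > 0 → take C=(2.6796,7.6561) (cross=23.883)
ex = (C−B)/|BC| = (0.0880,0.9961); ey = (-0.9961,0.0880)
P = B + 2.88·ex + 2.29·ey = (-0.0522,2.7575)

-0.05 2.76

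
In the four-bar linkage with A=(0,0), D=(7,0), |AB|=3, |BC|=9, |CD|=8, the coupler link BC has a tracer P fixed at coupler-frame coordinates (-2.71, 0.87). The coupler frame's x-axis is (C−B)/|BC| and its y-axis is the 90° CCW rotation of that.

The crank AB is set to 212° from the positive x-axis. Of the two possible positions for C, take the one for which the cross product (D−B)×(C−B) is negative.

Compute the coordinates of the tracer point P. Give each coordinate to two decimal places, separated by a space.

A=(0,0), D=(7.00,0)
B = A + 3.00·(cos212°, sin212°) = (-2.5441, -1.5898)
|BD| = 9.6756
circle(B,9.00) ∩ circle(D,8.00): a=5.7163, h=6.9515
  candidates: C₊=(1.9523,6.2065) cross=67.260; C₋=(4.2367,-7.5076) cross=-67.260
  mode - wants cross < 0 → take C=(4.2367,-7.5076) (cross=-67.260)
ex = (C−B)/|BC| = (0.7534,-0.6575); ey = (0.6575,0.7534)
P = B + -2.71·ex + 0.87·ey = (-4.0139,0.8476)

-4.01 0.85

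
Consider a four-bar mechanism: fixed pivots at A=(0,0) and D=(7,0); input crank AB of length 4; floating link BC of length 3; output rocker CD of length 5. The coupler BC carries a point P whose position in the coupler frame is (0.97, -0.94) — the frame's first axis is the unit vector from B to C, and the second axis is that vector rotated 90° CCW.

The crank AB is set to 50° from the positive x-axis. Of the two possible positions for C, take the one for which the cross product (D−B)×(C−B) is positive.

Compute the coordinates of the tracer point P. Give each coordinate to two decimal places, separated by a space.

A=(0,0), D=(7.00,0)
B = A + 4.00·(cos50°, sin50°) = (2.5712, 3.0642)
|BD| = 5.3855
circle(B,3.00) ∩ circle(D,5.00): a=1.2073, h=2.7463
  candidates: C₊=(5.1266,4.6358) cross=14.791; C₋=(2.0014,0.1188) cross=-14.791
  mode + wants cross > 0 → take C=(5.1266,4.6358) (cross=14.791)
ex = (C−B)/|BC| = (0.8518,0.5239); ey = (-0.5239,0.8518)
P = B + 0.97·ex + -0.94·ey = (3.8898,2.7716)

3.89 2.77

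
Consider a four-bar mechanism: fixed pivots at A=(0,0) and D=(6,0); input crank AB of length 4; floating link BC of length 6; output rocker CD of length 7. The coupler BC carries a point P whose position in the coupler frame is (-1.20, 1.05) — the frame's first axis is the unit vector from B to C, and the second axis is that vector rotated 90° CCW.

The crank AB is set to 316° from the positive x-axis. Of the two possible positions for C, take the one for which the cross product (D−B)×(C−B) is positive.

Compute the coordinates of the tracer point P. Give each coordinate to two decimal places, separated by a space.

A=(0,0), D=(6.00,0)
B = A + 4.00·(cos316°, sin316°) = (2.8774, -2.7786)
|BD| = 4.1799
circle(B,6.00) ∩ circle(D,7.00): a=0.5349, h=5.9761
  candidates: C₊=(-0.6957,2.0414) cross=24.980; C₋=(7.2496,-6.8876) cross=-24.980
  mode + wants cross > 0 → take C=(-0.6957,2.0414) (cross=24.980)
ex = (C−B)/|BC| = (-0.5955,0.8033); ey = (-0.8033,-0.5955)
P = B + -1.20·ex + 1.05·ey = (2.7485,-4.3679)

2.75 -4.37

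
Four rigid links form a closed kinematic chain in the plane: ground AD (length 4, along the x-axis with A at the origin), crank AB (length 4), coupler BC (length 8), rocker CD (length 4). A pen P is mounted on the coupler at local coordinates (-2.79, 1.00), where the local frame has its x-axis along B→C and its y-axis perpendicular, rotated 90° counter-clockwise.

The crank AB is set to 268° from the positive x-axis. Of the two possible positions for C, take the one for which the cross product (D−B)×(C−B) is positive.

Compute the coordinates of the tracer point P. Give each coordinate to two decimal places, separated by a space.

A=(0,0), D=(4.00,0)
B = A + 4.00·(cos268°, sin268°) = (-0.1396, -3.9976)
|BD| = 5.7547
circle(B,8.00) ∩ circle(D,4.00): a=7.0478, h=3.7852
  candidates: C₊=(2.3008,3.6211) cross=21.783; C₋=(7.5596,-1.8246) cross=-21.783
  mode + wants cross > 0 → take C=(2.3008,3.6211) (cross=21.783)
ex = (C−B)/|BC| = (0.3050,0.9523); ey = (-0.9523,0.3050)
P = B + -2.79·ex + 1.00·ey = (-1.9430,-6.3495)

-1.94 -6.35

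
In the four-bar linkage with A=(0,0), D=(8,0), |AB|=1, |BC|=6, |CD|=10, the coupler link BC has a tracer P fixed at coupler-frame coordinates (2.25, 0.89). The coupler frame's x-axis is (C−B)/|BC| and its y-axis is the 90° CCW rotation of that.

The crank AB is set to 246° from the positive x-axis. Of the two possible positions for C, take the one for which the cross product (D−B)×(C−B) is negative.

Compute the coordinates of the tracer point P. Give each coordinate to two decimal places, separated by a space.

A=(0,0), D=(8.00,0)
B = A + 1.00·(cos246°, sin246°) = (-0.4067, -0.9135)
|BD| = 8.4562
circle(B,6.00) ∩ circle(D,10.00): a=0.4439, h=5.9836
  candidates: C₊=(-0.6118,5.0829) cross=50.598; C₋=(0.6810,-6.8141) cross=-50.598
  mode - wants cross < 0 → take C=(0.6810,-6.8141) (cross=-50.598)
ex = (C−B)/|BC| = (0.1813,-0.9834); ey = (0.9834,0.1813)
P = B + 2.25·ex + 0.89·ey = (0.8764,-2.9649)

0.88 -2.96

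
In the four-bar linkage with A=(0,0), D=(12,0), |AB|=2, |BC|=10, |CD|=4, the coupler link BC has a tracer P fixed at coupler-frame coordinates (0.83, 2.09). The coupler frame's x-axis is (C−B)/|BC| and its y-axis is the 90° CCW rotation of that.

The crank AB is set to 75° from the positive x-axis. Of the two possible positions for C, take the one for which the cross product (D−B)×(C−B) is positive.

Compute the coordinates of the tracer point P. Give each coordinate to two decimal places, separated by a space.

A=(0,0), D=(12.00,0)
B = A + 2.00·(cos75°, sin75°) = (0.5176, 1.9319)
|BD| = 11.6437
circle(B,10.00) ∩ circle(D,4.00): a=9.4290, h=3.3309
  candidates: C₊=(10.3686,3.6522) cross=38.784; C₋=(9.2633,-2.9173) cross=-38.784
  mode + wants cross > 0 → take C=(10.3686,3.6522) (cross=38.784)
ex = (C−B)/|BC| = (0.9851,0.1720); ey = (-0.1720,0.9851)
P = B + 0.83·ex + 2.09·ey = (0.9757,4.1335)

0.98 4.13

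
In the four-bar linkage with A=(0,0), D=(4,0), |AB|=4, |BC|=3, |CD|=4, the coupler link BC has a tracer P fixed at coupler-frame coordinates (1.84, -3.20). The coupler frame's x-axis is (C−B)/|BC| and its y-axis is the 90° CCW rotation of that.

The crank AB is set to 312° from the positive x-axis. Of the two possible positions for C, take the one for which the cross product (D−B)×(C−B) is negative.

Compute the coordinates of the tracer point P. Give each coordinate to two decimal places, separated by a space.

3.72 -6.51

A=(0,0), D=(4.00,0)
B = A + 4.00·(cos312°, sin312°) = (2.6765, -2.9726)
|BD| = 3.2539
circle(B,3.00) ∩ circle(D,4.00): a=0.5513, h=2.9489
  candidates: C₊=(0.2068,-1.2695) cross=9.595; C₋=(5.5947,-3.6684) cross=-9.595
  mode - wants cross < 0 → take C=(5.5947,-3.6684) (cross=-9.595)
ex = (C−B)/|BC| = (0.9727,-0.2319); ey = (0.2319,0.9727)
P = B + 1.84·ex + -3.20·ey = (3.7242,-6.5121)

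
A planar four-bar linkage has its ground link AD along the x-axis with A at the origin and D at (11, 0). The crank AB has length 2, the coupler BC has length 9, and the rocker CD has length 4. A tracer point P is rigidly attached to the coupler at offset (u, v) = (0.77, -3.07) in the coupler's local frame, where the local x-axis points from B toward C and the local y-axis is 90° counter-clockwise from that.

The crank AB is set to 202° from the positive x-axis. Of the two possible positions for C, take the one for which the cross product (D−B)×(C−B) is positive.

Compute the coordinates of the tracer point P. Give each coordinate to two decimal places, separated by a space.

-0.63 -3.67

A=(0,0), D=(11.00,0)
B = A + 2.00·(cos202°, sin202°) = (-1.8544, -0.7492)
|BD| = 12.8762
circle(B,9.00) ∩ circle(D,4.00): a=8.9621, h=0.8247
  candidates: C₊=(7.0446,0.5956) cross=10.620; C₋=(7.1406,-1.0511) cross=-10.620
  mode + wants cross > 0 → take C=(7.0446,0.5956) (cross=10.620)
ex = (C−B)/|BC| = (0.9888,0.1494); ey = (-0.1494,0.9888)
P = B + 0.77·ex + -3.07·ey = (-0.6343,-3.6697)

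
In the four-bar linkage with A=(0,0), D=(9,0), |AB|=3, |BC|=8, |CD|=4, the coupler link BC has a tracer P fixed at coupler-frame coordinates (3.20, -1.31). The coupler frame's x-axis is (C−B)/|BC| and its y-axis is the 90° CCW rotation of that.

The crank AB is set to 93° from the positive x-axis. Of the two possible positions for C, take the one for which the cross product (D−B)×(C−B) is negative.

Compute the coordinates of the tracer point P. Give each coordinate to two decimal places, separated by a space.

A=(0,0), D=(9.00,0)
B = A + 3.00·(cos93°, sin93°) = (-0.1570, 2.9959)
|BD| = 9.6346
circle(B,8.00) ∩ circle(D,4.00): a=7.3083, h=3.2540
  candidates: C₊=(7.8008,3.8160) cross=31.351; C₋=(5.7772,-2.3693) cross=-31.351
  mode - wants cross < 0 → take C=(5.7772,-2.3693) (cross=-31.351)
ex = (C−B)/|BC| = (0.7418,-0.6706); ey = (0.6706,0.7418)
P = B + 3.20·ex + -1.31·ey = (1.3381,-0.1219)

1.34 -0.12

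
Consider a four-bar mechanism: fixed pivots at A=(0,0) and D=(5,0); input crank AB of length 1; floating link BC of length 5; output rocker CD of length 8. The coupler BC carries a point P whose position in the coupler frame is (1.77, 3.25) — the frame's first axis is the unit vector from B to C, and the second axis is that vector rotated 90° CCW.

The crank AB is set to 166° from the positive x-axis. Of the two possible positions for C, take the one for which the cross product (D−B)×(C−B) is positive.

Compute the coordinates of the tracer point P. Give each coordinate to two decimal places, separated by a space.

A=(0,0), D=(5.00,0)
B = A + 1.00·(cos166°, sin166°) = (-0.9703, 0.2419)
|BD| = 5.9752
circle(B,5.00) ∩ circle(D,8.00): a=-0.2759, h=4.9924
  candidates: C₊=(-1.0438,5.2414) cross=29.830; C₋=(-1.4481,-4.7352) cross=-29.830
  mode + wants cross > 0 → take C=(-1.0438,5.2414) (cross=29.830)
ex = (C−B)/|BC| = (-0.0147,0.9999); ey = (-0.9999,-0.0147)
P = B + 1.77·ex + 3.25·ey = (-4.2460,1.9639)

-4.25 1.96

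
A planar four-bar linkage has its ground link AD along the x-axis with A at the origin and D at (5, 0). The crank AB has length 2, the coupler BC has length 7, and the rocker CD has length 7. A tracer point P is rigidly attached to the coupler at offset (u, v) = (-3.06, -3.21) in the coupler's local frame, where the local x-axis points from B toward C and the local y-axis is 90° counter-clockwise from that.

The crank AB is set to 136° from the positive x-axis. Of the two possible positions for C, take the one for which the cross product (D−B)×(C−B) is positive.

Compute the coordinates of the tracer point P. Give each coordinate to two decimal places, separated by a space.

-0.97 -3.02

A=(0,0), D=(5.00,0)
B = A + 2.00·(cos136°, sin136°) = (-1.4387, 1.3893)
|BD| = 6.5869
circle(B,7.00) ∩ circle(D,7.00): a=3.2934, h=6.1768
  candidates: C₊=(3.0835,6.7325) cross=40.686; C₋=(0.4778,-5.3432) cross=-40.686
  mode + wants cross > 0 → take C=(3.0835,6.7325) (cross=40.686)
ex = (C−B)/|BC| = (0.6460,0.7633); ey = (-0.7633,0.6460)
P = B + -3.06·ex + -3.21·ey = (-0.9653,-3.0202)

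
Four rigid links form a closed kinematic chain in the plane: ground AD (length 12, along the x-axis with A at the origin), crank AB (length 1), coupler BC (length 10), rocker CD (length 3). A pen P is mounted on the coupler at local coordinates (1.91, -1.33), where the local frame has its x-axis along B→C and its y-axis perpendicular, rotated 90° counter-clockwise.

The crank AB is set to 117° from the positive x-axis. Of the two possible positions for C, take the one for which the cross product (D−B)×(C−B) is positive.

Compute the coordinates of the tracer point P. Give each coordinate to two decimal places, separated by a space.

A=(0,0), D=(12.00,0)
B = A + 1.00·(cos117°, sin117°) = (-0.4540, 0.8910)
|BD| = 12.4858
circle(B,10.00) ∩ circle(D,3.00): a=9.8870, h=1.4988
  candidates: C₊=(9.5148,1.6804) cross=18.714; C₋=(9.3009,-1.3095) cross=-18.714
  mode + wants cross > 0 → take C=(9.5148,1.6804) (cross=18.714)
ex = (C−B)/|BC| = (0.9969,0.0789); ey = (-0.0789,0.9969)
P = B + 1.91·ex + -1.33·ey = (1.5550,-0.2841)

1.56 -0.28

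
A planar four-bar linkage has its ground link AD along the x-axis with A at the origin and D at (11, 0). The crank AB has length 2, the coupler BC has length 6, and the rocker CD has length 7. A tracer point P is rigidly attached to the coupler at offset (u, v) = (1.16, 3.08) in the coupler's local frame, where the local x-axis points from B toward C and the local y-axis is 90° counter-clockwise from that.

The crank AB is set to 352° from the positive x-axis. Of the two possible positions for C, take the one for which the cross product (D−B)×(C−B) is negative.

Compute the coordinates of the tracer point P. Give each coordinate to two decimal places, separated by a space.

5.07 0.86

A=(0,0), D=(11.00,0)
B = A + 2.00·(cos352°, sin352°) = (1.9805, -0.2783)
|BD| = 9.0238
circle(B,6.00) ∩ circle(D,7.00): a=3.7916, h=4.6502
  candidates: C₊=(5.6269,4.4866) cross=41.962; C₋=(5.9137,-4.8093) cross=-41.962
  mode - wants cross < 0 → take C=(5.9137,-4.8093) (cross=-41.962)
ex = (C−B)/|BC| = (0.6555,-0.7552); ey = (0.7552,0.6555)
P = B + 1.16·ex + 3.08·ey = (5.0669,0.8647)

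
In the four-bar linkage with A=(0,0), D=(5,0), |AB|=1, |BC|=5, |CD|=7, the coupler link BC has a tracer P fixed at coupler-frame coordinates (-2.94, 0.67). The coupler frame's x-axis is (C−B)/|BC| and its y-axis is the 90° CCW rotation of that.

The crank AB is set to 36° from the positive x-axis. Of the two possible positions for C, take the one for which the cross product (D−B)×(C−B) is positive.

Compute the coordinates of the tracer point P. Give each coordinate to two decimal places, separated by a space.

A=(0,0), D=(5.00,0)
B = A + 1.00·(cos36°, sin36°) = (0.8090, 0.5878)
|BD| = 4.2320
circle(B,5.00) ∩ circle(D,7.00): a=-0.7195, h=4.9480
  candidates: C₊=(0.7837,5.5877) cross=20.940; C₋=(-0.5908,-4.2123) cross=-20.940
  mode + wants cross > 0 → take C=(0.7837,5.5877) (cross=20.940)
ex = (C−B)/|BC| = (-0.0051,1.0000); ey = (-1.0000,-0.0051)
P = B + -2.94·ex + 0.67·ey = (0.1539,-2.3556)

0.15 -2.36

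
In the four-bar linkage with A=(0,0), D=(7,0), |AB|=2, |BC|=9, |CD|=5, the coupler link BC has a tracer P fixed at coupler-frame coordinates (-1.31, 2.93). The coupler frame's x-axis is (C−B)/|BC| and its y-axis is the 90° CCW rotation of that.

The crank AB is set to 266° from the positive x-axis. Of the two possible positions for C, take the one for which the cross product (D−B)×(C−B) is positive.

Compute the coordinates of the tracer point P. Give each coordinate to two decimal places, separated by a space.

-3.22 -1.08

A=(0,0), D=(7.00,0)
B = A + 2.00·(cos266°, sin266°) = (-0.1395, -1.9951)
|BD| = 7.4130
circle(B,9.00) ∩ circle(D,5.00): a=7.4836, h=4.9995
  candidates: C₊=(5.7224,4.8340) cross=37.062; C₋=(8.4136,-4.7960) cross=-37.062
  mode + wants cross > 0 → take C=(5.7224,4.8340) (cross=37.062)
ex = (C−B)/|BC| = (0.6513,0.7588); ey = (-0.7588,0.6513)
P = B + -1.31·ex + 2.93·ey = (-3.2160,-1.0808)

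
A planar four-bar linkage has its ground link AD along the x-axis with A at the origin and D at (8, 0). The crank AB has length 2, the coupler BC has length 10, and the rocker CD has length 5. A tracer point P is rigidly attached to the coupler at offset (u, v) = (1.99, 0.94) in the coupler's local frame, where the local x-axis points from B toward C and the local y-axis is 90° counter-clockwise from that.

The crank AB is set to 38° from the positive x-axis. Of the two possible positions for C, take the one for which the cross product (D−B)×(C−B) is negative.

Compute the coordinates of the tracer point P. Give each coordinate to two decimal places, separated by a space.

3.73 0.80

A=(0,0), D=(8.00,0)
B = A + 2.00·(cos38°, sin38°) = (1.5760, 1.2313)
|BD| = 6.5409
circle(B,10.00) ∩ circle(D,5.00): a=9.0036, h=4.3515
  candidates: C₊=(11.2378,3.8101) cross=28.463; C₋=(9.5995,-4.7373) cross=-28.463
  mode - wants cross < 0 → take C=(9.5995,-4.7373) (cross=-28.463)
ex = (C−B)/|BC| = (0.8023,-0.5969); ey = (0.5969,0.8023)
P = B + 1.99·ex + 0.94·ey = (3.7337,0.7978)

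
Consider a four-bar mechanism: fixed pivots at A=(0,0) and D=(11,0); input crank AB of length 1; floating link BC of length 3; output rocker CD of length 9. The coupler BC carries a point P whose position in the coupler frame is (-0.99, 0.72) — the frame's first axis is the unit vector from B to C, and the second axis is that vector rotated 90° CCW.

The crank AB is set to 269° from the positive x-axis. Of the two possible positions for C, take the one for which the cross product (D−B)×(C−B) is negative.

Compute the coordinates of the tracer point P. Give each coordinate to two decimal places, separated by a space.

-0.41 0.16

A=(0,0), D=(11.00,0)
B = A + 1.00·(cos269°, sin269°) = (-0.0175, -0.9998)
|BD| = 11.0627
circle(B,3.00) ∩ circle(D,9.00): a=2.2772, h=1.9530
  candidates: C₊=(2.0739,1.1510) cross=21.606; C₋=(2.4269,-2.7391) cross=-21.606
  mode - wants cross < 0 → take C=(2.4269,-2.7391) (cross=-21.606)
ex = (C−B)/|BC| = (0.8148,-0.5797); ey = (0.5797,0.8148)
P = B + -0.99·ex + 0.72·ey = (-0.4067,0.1608)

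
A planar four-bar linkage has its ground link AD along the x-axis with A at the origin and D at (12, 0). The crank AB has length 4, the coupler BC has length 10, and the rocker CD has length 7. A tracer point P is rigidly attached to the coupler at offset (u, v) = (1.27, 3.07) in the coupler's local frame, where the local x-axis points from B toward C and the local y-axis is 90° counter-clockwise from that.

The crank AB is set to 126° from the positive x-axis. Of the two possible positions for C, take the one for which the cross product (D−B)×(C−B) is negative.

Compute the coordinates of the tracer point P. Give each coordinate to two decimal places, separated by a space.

0.52 4.91

A=(0,0), D=(12.00,0)
B = A + 4.00·(cos126°, sin126°) = (-2.3511, 3.2361)
|BD| = 14.7115
circle(B,10.00) ∩ circle(D,7.00): a=9.0891, h=4.1700
  candidates: C₊=(7.4326,5.3046) cross=61.346; C₋=(5.5981,-2.8311) cross=-61.346
  mode - wants cross < 0 → take C=(5.5981,-2.8311) (cross=-61.346)
ex = (C−B)/|BC| = (0.7949,-0.6067); ey = (0.6067,0.7949)
P = B + 1.27·ex + 3.07·ey = (0.5210,4.9059)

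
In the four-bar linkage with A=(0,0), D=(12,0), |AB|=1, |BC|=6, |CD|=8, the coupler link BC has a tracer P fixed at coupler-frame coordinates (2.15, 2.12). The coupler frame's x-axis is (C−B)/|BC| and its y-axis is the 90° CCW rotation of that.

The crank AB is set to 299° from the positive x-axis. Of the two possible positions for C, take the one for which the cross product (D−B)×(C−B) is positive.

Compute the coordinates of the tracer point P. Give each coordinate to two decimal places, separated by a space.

0.51 2.14

A=(0,0), D=(12.00,0)
B = A + 1.00·(cos299°, sin299°) = (0.4848, -0.8746)
|BD| = 11.5484
circle(B,6.00) ∩ circle(D,8.00): a=4.5619, h=3.8973
  candidates: C₊=(4.7384,3.3570) cross=45.008; C₋=(5.3288,-4.4153) cross=-45.008
  mode + wants cross > 0 → take C=(4.7384,3.3570) (cross=45.008)
ex = (C−B)/|BC| = (0.7089,0.7053); ey = (-0.7053,0.7089)
P = B + 2.15·ex + 2.12·ey = (0.5138,2.1447)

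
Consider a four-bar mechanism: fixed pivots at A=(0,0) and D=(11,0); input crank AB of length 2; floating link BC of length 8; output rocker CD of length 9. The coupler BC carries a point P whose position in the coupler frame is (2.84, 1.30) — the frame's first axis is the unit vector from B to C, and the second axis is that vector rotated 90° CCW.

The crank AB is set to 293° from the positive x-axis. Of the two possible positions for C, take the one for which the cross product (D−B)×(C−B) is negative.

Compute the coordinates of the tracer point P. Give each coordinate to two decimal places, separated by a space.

A=(0,0), D=(11.00,0)
B = A + 2.00·(cos293°, sin293°) = (0.7815, -1.8410)
|BD| = 10.3831
circle(B,8.00) ∩ circle(D,9.00): a=4.3729, h=6.6991
  candidates: C₊=(3.8973,5.5273) cross=69.557; C₋=(6.2729,-7.6586) cross=-69.557
  mode - wants cross < 0 → take C=(6.2729,-7.6586) (cross=-69.557)
ex = (C−B)/|BC| = (0.6864,-0.7272); ey = (0.7272,0.6864)
P = B + 2.84·ex + 1.30·ey = (3.6763,-3.0139)

3.68 -3.01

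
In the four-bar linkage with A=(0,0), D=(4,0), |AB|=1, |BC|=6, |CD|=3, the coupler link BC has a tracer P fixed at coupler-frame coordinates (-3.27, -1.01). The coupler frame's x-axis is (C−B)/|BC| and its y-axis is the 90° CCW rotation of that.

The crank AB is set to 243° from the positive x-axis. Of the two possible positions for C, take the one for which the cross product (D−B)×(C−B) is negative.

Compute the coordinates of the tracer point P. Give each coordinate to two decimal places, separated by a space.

-3.88 -0.85

A=(0,0), D=(4.00,0)
B = A + 1.00·(cos243°, sin243°) = (-0.4540, -0.8910)
|BD| = 4.5422
circle(B,6.00) ∩ circle(D,3.00): a=5.2432, h=2.9170
  candidates: C₊=(4.1152,2.9978) cross=13.249; C₋=(5.2596,-2.7228) cross=-13.249
  mode - wants cross < 0 → take C=(5.2596,-2.7228) (cross=-13.249)
ex = (C−B)/|BC| = (0.9523,-0.3053); ey = (0.3053,0.9523)
P = B + -3.27·ex + -1.01·ey = (-3.8762,-0.8545)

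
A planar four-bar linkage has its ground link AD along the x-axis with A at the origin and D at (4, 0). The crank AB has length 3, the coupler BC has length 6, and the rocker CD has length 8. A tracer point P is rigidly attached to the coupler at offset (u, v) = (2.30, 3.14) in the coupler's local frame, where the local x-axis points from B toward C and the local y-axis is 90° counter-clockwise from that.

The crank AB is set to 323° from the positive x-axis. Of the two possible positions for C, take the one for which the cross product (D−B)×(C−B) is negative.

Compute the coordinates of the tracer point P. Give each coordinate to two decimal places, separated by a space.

A=(0,0), D=(4.00,0)
B = A + 3.00·(cos323°, sin323°) = (2.3959, -1.8054)
|BD| = 2.4151
circle(B,6.00) ∩ circle(D,8.00): a=-4.5893, h=3.8650
  candidates: C₊=(-3.5416,-2.6691) cross=9.334; C₋=(2.2371,-7.8033) cross=-9.334
  mode - wants cross < 0 → take C=(2.2371,-7.8033) (cross=-9.334)
ex = (C−B)/|BC| = (-0.0265,-0.9996); ey = (0.9996,-0.0265)
P = B + 2.30·ex + 3.14·ey = (5.4739,-4.1878)

5.47 -4.19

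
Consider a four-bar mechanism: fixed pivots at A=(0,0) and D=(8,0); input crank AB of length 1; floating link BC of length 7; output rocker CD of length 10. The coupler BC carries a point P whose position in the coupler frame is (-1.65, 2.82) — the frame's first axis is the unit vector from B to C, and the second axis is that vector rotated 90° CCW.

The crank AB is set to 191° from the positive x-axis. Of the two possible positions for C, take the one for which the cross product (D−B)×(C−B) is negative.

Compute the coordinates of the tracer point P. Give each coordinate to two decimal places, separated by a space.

A=(0,0), D=(8.00,0)
B = A + 1.00·(cos191°, sin191°) = (-0.9816, -0.1908)
|BD| = 8.9837
circle(B,7.00) ∩ circle(D,10.00): a=1.6533, h=6.8019
  candidates: C₊=(0.5269,6.6447) cross=61.106; C₋=(0.8158,-6.9561) cross=-61.106
  mode - wants cross < 0 → take C=(0.8158,-6.9561) (cross=-61.106)
ex = (C−B)/|BC| = (0.2568,-0.9665); ey = (0.9665,0.2568)
P = B + -1.65·ex + 2.82·ey = (1.3201,2.1280)

1.32 2.13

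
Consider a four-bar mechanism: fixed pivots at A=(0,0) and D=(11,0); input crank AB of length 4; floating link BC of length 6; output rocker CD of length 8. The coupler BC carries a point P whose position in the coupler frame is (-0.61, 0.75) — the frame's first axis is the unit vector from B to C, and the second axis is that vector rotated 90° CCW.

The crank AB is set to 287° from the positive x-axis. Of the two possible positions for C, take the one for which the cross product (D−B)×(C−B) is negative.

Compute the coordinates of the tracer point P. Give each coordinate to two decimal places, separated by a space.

A=(0,0), D=(11.00,0)
B = A + 4.00·(cos287°, sin287°) = (1.1695, -3.8252)
|BD| = 10.5485
circle(B,6.00) ∩ circle(D,8.00): a=3.9471, h=4.5189
  candidates: C₊=(3.2092,1.8174) cross=47.668; C₋=(6.4866,-6.6052) cross=-47.668
  mode - wants cross < 0 → take C=(6.4866,-6.6052) (cross=-47.668)
ex = (C−B)/|BC| = (0.8862,-0.4633); ey = (0.4633,0.8862)
P = B + -0.61·ex + 0.75·ey = (0.9764,-2.8779)

0.98 -2.88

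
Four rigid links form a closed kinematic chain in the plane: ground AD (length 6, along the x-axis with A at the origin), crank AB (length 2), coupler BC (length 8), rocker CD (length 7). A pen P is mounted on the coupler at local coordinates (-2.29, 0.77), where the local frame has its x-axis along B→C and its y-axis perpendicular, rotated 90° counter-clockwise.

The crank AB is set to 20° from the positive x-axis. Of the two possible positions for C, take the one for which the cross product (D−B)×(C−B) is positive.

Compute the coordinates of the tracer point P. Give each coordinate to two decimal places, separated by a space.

A=(0,0), D=(6.00,0)
B = A + 2.00·(cos20°, sin20°) = (1.8794, 0.6840)
|BD| = 4.1770
circle(B,8.00) ∩ circle(D,7.00): a=3.8840, h=6.9939
  candidates: C₊=(6.8563,6.9474) cross=29.213; C₋=(4.5657,-6.8515) cross=-29.213
  mode + wants cross > 0 → take C=(6.8563,6.9474) (cross=29.213)
ex = (C−B)/|BC| = (0.6221,0.7829); ey = (-0.7829,0.6221)
P = B + -2.29·ex + 0.77·ey = (-0.1481,-0.6298)

-0.15 -0.63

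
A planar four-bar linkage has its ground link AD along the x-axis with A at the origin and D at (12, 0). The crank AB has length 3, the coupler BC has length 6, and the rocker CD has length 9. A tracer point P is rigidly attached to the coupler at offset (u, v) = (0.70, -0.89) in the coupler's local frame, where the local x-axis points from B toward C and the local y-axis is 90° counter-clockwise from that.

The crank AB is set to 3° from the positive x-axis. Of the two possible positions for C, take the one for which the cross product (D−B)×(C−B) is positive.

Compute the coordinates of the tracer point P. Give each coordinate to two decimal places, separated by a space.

4.07 0.50

A=(0,0), D=(12.00,0)
B = A + 3.00·(cos3°, sin3°) = (2.9959, 0.1570)
|BD| = 9.0055
circle(B,6.00) ∩ circle(D,9.00): a=2.0043, h=5.6553
  candidates: C₊=(5.0984,5.7766) cross=50.929; C₋=(4.9012,-5.5324) cross=-50.929
  mode + wants cross > 0 → take C=(5.0984,5.7766) (cross=50.929)
ex = (C−B)/|BC| = (0.3504,0.9366); ey = (-0.9366,0.3504)
P = B + 0.70·ex + -0.89·ey = (4.0748,0.5007)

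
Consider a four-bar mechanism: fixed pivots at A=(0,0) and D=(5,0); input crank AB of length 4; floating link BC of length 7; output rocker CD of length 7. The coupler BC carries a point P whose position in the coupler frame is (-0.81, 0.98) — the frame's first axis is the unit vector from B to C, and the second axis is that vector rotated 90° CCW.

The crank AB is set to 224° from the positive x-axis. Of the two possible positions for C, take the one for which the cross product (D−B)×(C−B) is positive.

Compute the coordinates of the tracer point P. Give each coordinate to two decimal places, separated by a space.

-4.05 -3.26

A=(0,0), D=(5.00,0)
B = A + 4.00·(cos224°, sin224°) = (-2.8774, -2.7786)
|BD| = 8.3531
circle(B,7.00) ∩ circle(D,7.00): a=4.1765, h=5.6175
  candidates: C₊=(-0.8073,3.9083) cross=46.924; C₋=(2.9300,-6.6869) cross=-46.924
  mode + wants cross > 0 → take C=(-0.8073,3.9083) (cross=46.924)
ex = (C−B)/|BC| = (0.2957,0.9553); ey = (-0.9553,0.2957)
P = B + -0.81·ex + 0.98·ey = (-4.0531,-3.2626)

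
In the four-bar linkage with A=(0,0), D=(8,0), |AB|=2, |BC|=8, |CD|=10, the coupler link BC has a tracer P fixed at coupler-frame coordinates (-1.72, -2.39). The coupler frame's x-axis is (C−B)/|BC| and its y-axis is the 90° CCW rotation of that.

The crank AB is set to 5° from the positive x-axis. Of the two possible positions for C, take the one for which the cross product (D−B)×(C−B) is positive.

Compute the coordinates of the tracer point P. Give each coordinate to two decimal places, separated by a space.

A=(0,0), D=(8.00,0)
B = A + 2.00·(cos5°, sin5°) = (1.9924, 0.1743)
|BD| = 6.0101
circle(B,8.00) ∩ circle(D,10.00): a=0.0101, h=8.0000
  candidates: C₊=(2.2345,8.1706) cross=48.081; C₋=(1.7705,-7.8226) cross=-48.081
  mode + wants cross > 0 → take C=(2.2345,8.1706) (cross=48.081)
ex = (C−B)/|BC| = (0.0303,0.9995); ey = (-0.9995,0.0303)
P = B + -1.72·ex + -2.39·ey = (4.3292,-1.6172)

4.33 -1.62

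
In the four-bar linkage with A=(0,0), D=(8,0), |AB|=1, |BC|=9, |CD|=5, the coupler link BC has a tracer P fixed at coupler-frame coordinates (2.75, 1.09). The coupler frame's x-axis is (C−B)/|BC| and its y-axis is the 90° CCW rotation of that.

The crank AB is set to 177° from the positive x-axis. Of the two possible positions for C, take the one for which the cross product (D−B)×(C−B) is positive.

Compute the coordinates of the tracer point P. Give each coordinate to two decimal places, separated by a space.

A=(0,0), D=(8.00,0)
B = A + 1.00·(cos177°, sin177°) = (-0.9986, 0.0523)
|BD| = 8.9988
circle(B,9.00) ∩ circle(D,5.00): a=7.6109, h=4.8035
  candidates: C₊=(6.6401,4.8115) cross=43.226; C₋=(6.5842,-4.7954) cross=-43.226
  mode + wants cross > 0 → take C=(6.6401,4.8115) (cross=43.226)
ex = (C−B)/|BC| = (0.8487,0.5288); ey = (-0.5288,0.8487)
P = B + 2.75·ex + 1.09·ey = (0.7590,2.4317)

0.76 2.43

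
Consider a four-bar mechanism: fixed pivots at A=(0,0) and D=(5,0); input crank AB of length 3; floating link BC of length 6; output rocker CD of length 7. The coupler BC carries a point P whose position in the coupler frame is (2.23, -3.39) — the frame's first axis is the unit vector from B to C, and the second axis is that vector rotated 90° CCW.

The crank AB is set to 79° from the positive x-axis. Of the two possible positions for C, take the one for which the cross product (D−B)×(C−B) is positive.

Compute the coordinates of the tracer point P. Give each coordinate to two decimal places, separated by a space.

4.51 1.95

A=(0,0), D=(5.00,0)
B = A + 3.00·(cos79°, sin79°) = (0.5724, 2.9449)
|BD| = 5.3175
circle(B,6.00) ∩ circle(D,7.00): a=1.4364, h=5.8255
  candidates: C₊=(4.9946,7.0000) cross=30.977; C₋=(-1.4578,-2.7012) cross=-30.977
  mode + wants cross > 0 → take C=(4.9946,7.0000) (cross=30.977)
ex = (C−B)/|BC| = (0.7370,0.6759); ey = (-0.6759,0.7370)
P = B + 2.23·ex + -3.39·ey = (4.5072,1.9535)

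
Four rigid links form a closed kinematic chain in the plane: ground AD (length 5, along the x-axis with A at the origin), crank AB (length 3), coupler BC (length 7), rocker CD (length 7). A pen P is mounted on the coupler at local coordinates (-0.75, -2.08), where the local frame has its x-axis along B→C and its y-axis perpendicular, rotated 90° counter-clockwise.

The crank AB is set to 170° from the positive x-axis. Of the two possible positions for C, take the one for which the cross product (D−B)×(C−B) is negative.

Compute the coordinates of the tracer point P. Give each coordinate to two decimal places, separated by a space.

-5.12 0.09

A=(0,0), D=(5.00,0)
B = A + 3.00·(cos170°, sin170°) = (-2.9544, 0.5209)
|BD| = 7.9715
circle(B,7.00) ∩ circle(D,7.00): a=3.9857, h=5.7545
  candidates: C₊=(1.3988,6.0026) cross=45.872; C₋=(0.6467,-5.4817) cross=-45.872
  mode - wants cross < 0 → take C=(0.6467,-5.4817) (cross=-45.872)
ex = (C−B)/|BC| = (0.5145,-0.8575); ey = (0.8575,0.5145)
P = B + -0.75·ex + -2.08·ey = (-5.1239,0.0940)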